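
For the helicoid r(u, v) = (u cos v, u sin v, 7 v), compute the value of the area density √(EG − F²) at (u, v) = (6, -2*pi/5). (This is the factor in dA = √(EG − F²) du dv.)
√(EG − F²)|_{(6, -2*pi/5)} = sqrt(85)

E = 1, F = 0, G = u^2 + 49, so EG − F² = u^2 + 49. Taking the positive square root: √(EG − F²) = sqrt(u^2 + 49). At (u, v) = (6, -2*pi/5): sqrt(85).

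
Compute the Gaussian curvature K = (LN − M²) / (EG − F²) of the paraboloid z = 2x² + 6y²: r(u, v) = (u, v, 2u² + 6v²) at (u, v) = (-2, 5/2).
K = 48/931225

Coefficients of the first fundamental form: E = 16*u^2 + 1, F = 48*u*v, G = 144*v^2 + 1.
Coefficients of the second fundamental form: L = 4/sqrt(16*u^2 + 144*v^2 + 1), M = 0, N = 12/sqrt(16*u^2 + 144*v^2 + 1).
Assemble K = (LN − M²)/(EG − F²) = 48/(256*u^4 + 4608*u^2*v^2 + 32*u^2 + 20736*v^4 + 288*v^2 + 1). At (u, v) = (-2, 5/2): K = 48/931225.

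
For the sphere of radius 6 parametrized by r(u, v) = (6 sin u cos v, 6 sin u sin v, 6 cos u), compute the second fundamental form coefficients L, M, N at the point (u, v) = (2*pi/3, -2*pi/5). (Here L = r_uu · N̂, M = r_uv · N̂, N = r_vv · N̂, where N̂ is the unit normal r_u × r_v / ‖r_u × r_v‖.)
L = -6;  M = 0;  N = -9/2

Compute the unit normal N̂(u, v) = (sin(u)^2*cos(v)/Abs(sin(u)), sin(u)^2*sin(v)/Abs(sin(u)), sin(2*u)/(2*Abs(sin(u)))), and the second partials r_uu, r_uv, r_vv. Take dot products:
  L(u, v) = r_uu · N̂ = -6*sin(u)/Abs(sin(u)),
  M(u, v) = r_uv · N̂ = 0,
  N(u, v) = r_vv · N̂ = -6*sin(u)^3/Abs(sin(u)).
Evaluating at (u, v) = (2*pi/3, -2*pi/5):
  L = -6, M = 0, N = -9/2.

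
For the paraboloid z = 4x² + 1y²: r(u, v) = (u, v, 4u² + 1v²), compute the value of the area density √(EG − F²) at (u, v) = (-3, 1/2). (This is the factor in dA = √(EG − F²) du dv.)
√(EG − F²)|_{(-3, 1/2)} = 17*sqrt(2)

E = 64*u^2 + 1, F = 16*u*v, G = 4*v^2 + 1, so EG − F² = 64*u^2 + 4*v^2 + 1. Taking the positive square root: √(EG − F²) = sqrt(64*u^2 + 4*v^2 + 1). At (u, v) = (-3, 1/2): 17*sqrt(2).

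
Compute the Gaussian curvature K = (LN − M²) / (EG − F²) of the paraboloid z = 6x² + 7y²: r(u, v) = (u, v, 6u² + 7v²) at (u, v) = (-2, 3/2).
K = 42/259081

Coefficients of the first fundamental form: E = 144*u^2 + 1, F = 168*u*v, G = 196*v^2 + 1.
Coefficients of the second fundamental form: L = 12/sqrt(144*u^2 + 196*v^2 + 1), M = 0, N = 14/sqrt(144*u^2 + 196*v^2 + 1).
Assemble K = (LN − M²)/(EG − F²) = 168/(20736*u^4 + 56448*u^2*v^2 + 288*u^2 + 38416*v^4 + 392*v^2 + 1). At (u, v) = (-2, 3/2): K = 42/259081.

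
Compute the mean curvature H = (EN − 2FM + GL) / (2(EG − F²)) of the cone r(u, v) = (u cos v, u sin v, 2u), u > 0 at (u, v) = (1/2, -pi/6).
H = 2*sqrt(5)/5

With E = 5, F = 0, G = u^2, L = 0, M = 0, N = 2*sqrt(5)*u^2/(5*Abs(u)), assemble
  H = (EN − 2FM + GL) / (2(EG − F²)) = sqrt(5)/(5*Abs(u)).
At (u, v) = (1/2, -pi/6): H = 2*sqrt(5)/5.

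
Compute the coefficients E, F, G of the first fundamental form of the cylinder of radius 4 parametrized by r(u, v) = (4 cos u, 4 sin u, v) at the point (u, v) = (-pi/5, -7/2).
E = 16;  F = 0;  G = 1

Partials: r_u = (-4*sin(u), 4*cos(u), 0), r_v = (0, 0, 1). As functions of (u, v):
  E = r_u · r_u = 16,
  F = r_u · r_v = 0,
  G = r_v · r_v = 1.
Evaluating at (u, v) = (-pi/5, -7/2): E = 16, F = 0, G = 1.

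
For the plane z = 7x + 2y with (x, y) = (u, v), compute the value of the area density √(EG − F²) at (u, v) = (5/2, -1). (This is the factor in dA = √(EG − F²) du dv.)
√(EG − F²)|_{(5/2, -1)} = 3*sqrt(6)

E = 50, F = 14, G = 5, so EG − F² = 54. Taking the positive square root: √(EG − F²) = 3*sqrt(6). At (u, v) = (5/2, -1): 3*sqrt(6).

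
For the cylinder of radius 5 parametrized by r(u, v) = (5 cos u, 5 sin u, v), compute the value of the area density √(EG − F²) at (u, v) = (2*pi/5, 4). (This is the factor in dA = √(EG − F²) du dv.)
√(EG − F²)|_{(2*pi/5, 4)} = 5

E = 25, F = 0, G = 1, so EG − F² = 25. Taking the positive square root: √(EG − F²) = 5. At (u, v) = (2*pi/5, 4): 5.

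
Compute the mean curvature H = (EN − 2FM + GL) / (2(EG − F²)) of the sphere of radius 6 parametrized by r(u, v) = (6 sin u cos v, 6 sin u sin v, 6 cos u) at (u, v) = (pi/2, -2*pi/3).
H = -1/6

With E = 36, F = 0, G = 36*sin(u)^2, L = -6*sin(u)/Abs(sin(u)), M = 0, N = -6*sin(u)^3/Abs(sin(u)), assemble
  H = (EN − 2FM + GL) / (2(EG − F²)) = -sin(u)/(6*Abs(sin(u))).
At (u, v) = (pi/2, -2*pi/3): H = -1/6.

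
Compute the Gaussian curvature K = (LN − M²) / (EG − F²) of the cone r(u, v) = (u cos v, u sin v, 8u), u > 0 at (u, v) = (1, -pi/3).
K = 0

Coefficients of the first fundamental form: E = 65, F = 0, G = u^2.
Coefficients of the second fundamental form: L = 0, M = 0, N = 8*sqrt(65)*u^2/(65*Abs(u)).
Assemble K = (LN − M²)/(EG − F²) = 0. At (u, v) = (1, -pi/3): K = 0.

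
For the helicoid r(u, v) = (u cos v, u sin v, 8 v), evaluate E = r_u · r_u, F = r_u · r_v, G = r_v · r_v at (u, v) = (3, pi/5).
E = 1;  F = 0;  G = 73

Partials: r_u = (cos(v), sin(v), 0), r_v = (-u*sin(v), u*cos(v), 8). As functions of (u, v):
  E = r_u · r_u = 1,
  F = r_u · r_v = 0,
  G = r_v · r_v = u^2 + 64.
Evaluating at (u, v) = (3, pi/5): E = 1, F = 0, G = 73.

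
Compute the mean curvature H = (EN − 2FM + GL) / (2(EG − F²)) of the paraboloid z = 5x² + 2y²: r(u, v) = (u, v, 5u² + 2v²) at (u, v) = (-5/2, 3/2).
H = 1437*sqrt(662)/438244

With E = 100*u^2 + 1, F = 40*u*v, G = 16*v^2 + 1, L = 10/sqrt(100*u^2 + 16*v^2 + 1), M = 0, N = 4/sqrt(100*u^2 + 16*v^2 + 1), assemble
  H = (EN − 2FM + GL) / (2(EG − F²)) = (200*u^2 + 80*v^2 + 7)/(100*u^2 + 16*v^2 + 1)^(3/2).
At (u, v) = (-5/2, 3/2): H = 1437*sqrt(662)/438244.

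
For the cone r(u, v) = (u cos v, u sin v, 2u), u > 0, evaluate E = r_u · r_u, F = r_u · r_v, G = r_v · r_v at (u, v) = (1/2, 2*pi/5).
E = 5;  F = 0;  G = 1/4

Partials: r_u = (cos(v), sin(v), 2), r_v = (-u*sin(v), u*cos(v), 0). As functions of (u, v):
  E = r_u · r_u = 5,
  F = r_u · r_v = 0,
  G = r_v · r_v = u^2.
Evaluating at (u, v) = (1/2, 2*pi/5): E = 5, F = 0, G = 1/4.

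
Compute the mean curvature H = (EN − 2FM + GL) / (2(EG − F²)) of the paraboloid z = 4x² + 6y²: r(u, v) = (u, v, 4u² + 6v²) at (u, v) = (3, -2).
H = 5770*sqrt(1153)/1329409

With E = 64*u^2 + 1, F = 96*u*v, G = 144*v^2 + 1, L = 8/sqrt(64*u^2 + 144*v^2 + 1), M = 0, N = 12/sqrt(64*u^2 + 144*v^2 + 1), assemble
  H = (EN − 2FM + GL) / (2(EG − F²)) = 2*(192*u^2 + 288*v^2 + 5)/(64*u^2 + 144*v^2 + 1)^(3/2).
At (u, v) = (3, -2): H = 5770*sqrt(1153)/1329409.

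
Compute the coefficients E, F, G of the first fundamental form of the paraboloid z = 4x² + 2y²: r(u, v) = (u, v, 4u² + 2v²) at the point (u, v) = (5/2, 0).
E = 401;  F = 0;  G = 1

Partials: r_u = (1, 0, 8*u), r_v = (0, 1, 4*v). As functions of (u, v):
  E = r_u · r_u = 64*u^2 + 1,
  F = r_u · r_v = 32*u*v,
  G = r_v · r_v = 16*v^2 + 1.
Evaluating at (u, v) = (5/2, 0): E = 401, F = 0, G = 1.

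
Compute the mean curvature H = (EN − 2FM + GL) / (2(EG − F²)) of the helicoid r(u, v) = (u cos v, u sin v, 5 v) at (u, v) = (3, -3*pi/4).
H = 0

With E = 1, F = 0, G = u^2 + 25, L = 0, M = -5/sqrt(u^2 + 25), N = 0, assemble
  H = (EN − 2FM + GL) / (2(EG − F²)) = 0.
At (u, v) = (3, -3*pi/4): H = 0.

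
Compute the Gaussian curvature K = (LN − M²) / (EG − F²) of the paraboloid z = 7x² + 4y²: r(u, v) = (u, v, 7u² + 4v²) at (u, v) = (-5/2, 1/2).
K = 28/385641

Coefficients of the first fundamental form: E = 196*u^2 + 1, F = 112*u*v, G = 64*v^2 + 1.
Coefficients of the second fundamental form: L = 14/sqrt(196*u^2 + 64*v^2 + 1), M = 0, N = 8/sqrt(196*u^2 + 64*v^2 + 1).
Assemble K = (LN − M²)/(EG − F²) = 112/(38416*u^4 + 25088*u^2*v^2 + 392*u^2 + 4096*v^4 + 128*v^2 + 1). At (u, v) = (-5/2, 1/2): K = 28/385641.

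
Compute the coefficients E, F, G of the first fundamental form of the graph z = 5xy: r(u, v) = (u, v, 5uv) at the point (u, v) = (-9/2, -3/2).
E = 229/4;  F = 675/4;  G = 2029/4

Partials: r_u = (1, 0, 5*v), r_v = (0, 1, 5*u). As functions of (u, v):
  E = r_u · r_u = 25*v^2 + 1,
  F = r_u · r_v = 25*u*v,
  G = r_v · r_v = 25*u^2 + 1.
Evaluating at (u, v) = (-9/2, -3/2): E = 229/4, F = 675/4, G = 2029/4.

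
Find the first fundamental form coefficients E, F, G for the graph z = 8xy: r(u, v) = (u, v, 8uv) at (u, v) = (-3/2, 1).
E = 65;  F = -96;  G = 145

Partials: r_u = (1, 0, 8*v), r_v = (0, 1, 8*u). As functions of (u, v):
  E = r_u · r_u = 64*v^2 + 1,
  F = r_u · r_v = 64*u*v,
  G = r_v · r_v = 64*u^2 + 1.
Evaluating at (u, v) = (-3/2, 1): E = 65, F = -96, G = 145.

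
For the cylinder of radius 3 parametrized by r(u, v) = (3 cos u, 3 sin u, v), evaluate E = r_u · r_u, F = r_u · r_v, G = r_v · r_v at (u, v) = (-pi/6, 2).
E = 9;  F = 0;  G = 1

Partials: r_u = (-3*sin(u), 3*cos(u), 0), r_v = (0, 0, 1). As functions of (u, v):
  E = r_u · r_u = 9,
  F = r_u · r_v = 0,
  G = r_v · r_v = 1.
Evaluating at (u, v) = (-pi/6, 2): E = 9, F = 0, G = 1.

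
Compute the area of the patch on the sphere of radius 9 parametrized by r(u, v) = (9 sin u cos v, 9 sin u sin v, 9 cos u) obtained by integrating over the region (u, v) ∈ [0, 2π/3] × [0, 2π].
Area = 243*pi

Area = ∫∫ √(EG − F²) du dv with √(EG − F²) = 81*Abs(sin(u)). Integrating over [0, 2π/3] × [0, 2π] gives 243*pi.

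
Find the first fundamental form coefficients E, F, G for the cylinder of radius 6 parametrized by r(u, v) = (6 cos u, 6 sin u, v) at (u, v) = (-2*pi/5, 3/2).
E = 36;  F = 0;  G = 1

Partials: r_u = (-6*sin(u), 6*cos(u), 0), r_v = (0, 0, 1). As functions of (u, v):
  E = r_u · r_u = 36,
  F = r_u · r_v = 0,
  G = r_v · r_v = 1.
Evaluating at (u, v) = (-2*pi/5, 3/2): E = 36, F = 0, G = 1.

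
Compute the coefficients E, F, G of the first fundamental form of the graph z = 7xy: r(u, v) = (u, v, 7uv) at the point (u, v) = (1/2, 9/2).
E = 3973/4;  F = 441/4;  G = 53/4

Partials: r_u = (1, 0, 7*v), r_v = (0, 1, 7*u). As functions of (u, v):
  E = r_u · r_u = 49*v^2 + 1,
  F = r_u · r_v = 49*u*v,
  G = r_v · r_v = 49*u^2 + 1.
Evaluating at (u, v) = (1/2, 9/2): E = 3973/4, F = 441/4, G = 53/4.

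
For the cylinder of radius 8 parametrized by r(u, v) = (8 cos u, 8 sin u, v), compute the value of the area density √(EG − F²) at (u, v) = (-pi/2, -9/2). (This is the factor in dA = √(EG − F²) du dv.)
√(EG − F²)|_{(-pi/2, -9/2)} = 8

E = 64, F = 0, G = 1, so EG − F² = 64. Taking the positive square root: √(EG − F²) = 8. At (u, v) = (-pi/2, -9/2): 8.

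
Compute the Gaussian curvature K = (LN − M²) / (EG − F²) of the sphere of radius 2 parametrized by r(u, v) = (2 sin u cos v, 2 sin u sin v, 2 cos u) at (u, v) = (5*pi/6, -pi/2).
K = 1/4

Coefficients of the first fundamental form: E = 4, F = 0, G = 4*sin(u)^2.
Coefficients of the second fundamental form: L = -2*sin(u)/Abs(sin(u)), M = 0, N = -2*sin(u)^3/Abs(sin(u)).
Assemble K = (LN − M²)/(EG − F²) = 1/4. At (u, v) = (5*pi/6, -pi/2): K = 1/4.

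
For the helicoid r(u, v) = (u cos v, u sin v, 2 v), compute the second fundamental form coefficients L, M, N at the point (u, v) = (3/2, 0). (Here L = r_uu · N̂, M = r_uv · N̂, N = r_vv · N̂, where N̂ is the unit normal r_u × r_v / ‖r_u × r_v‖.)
L = 0;  M = -4/5;  N = 0

Compute the unit normal N̂(u, v) = (2*sin(v)/sqrt(u^2 + 4), -2*cos(v)/sqrt(u^2 + 4), u/sqrt(u^2 + 4)), and the second partials r_uu, r_uv, r_vv. Take dot products:
  L(u, v) = r_uu · N̂ = 0,
  M(u, v) = r_uv · N̂ = -2/sqrt(u^2 + 4),
  N(u, v) = r_vv · N̂ = 0.
Evaluating at (u, v) = (3/2, 0):
  L = 0, M = -4/5, N = 0.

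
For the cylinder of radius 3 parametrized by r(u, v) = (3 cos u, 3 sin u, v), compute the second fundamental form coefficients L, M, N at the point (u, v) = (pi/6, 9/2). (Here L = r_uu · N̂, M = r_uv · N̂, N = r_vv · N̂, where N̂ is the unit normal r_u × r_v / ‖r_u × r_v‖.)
L = -3;  M = 0;  N = 0

Compute the unit normal N̂(u, v) = (cos(u), sin(u), 0), and the second partials r_uu, r_uv, r_vv. Take dot products:
  L(u, v) = r_uu · N̂ = -3,
  M(u, v) = r_uv · N̂ = 0,
  N(u, v) = r_vv · N̂ = 0.
Evaluating at (u, v) = (pi/6, 9/2):
  L = -3, M = 0, N = 0.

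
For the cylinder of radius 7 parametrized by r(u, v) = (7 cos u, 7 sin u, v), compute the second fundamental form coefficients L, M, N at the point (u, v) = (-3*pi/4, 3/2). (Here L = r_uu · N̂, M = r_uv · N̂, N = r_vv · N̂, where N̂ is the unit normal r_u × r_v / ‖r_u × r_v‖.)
L = -7;  M = 0;  N = 0

Compute the unit normal N̂(u, v) = (cos(u), sin(u), 0), and the second partials r_uu, r_uv, r_vv. Take dot products:
  L(u, v) = r_uu · N̂ = -7,
  M(u, v) = r_uv · N̂ = 0,
  N(u, v) = r_vv · N̂ = 0.
Evaluating at (u, v) = (-3*pi/4, 3/2):
  L = -7, M = 0, N = 0.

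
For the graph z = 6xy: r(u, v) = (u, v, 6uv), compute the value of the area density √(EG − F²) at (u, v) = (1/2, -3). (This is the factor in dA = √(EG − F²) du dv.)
√(EG − F²)|_{(1/2, -3)} = sqrt(334)

E = 36*v^2 + 1, F = 36*u*v, G = 36*u^2 + 1, so EG − F² = 36*u^2 + 36*v^2 + 1. Taking the positive square root: √(EG − F²) = sqrt(36*u^2 + 36*v^2 + 1). At (u, v) = (1/2, -3): sqrt(334).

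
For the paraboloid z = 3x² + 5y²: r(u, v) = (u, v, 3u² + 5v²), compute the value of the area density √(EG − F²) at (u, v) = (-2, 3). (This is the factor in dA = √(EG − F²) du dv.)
√(EG − F²)|_{(-2, 3)} = sqrt(1045)

E = 36*u^2 + 1, F = 60*u*v, G = 100*v^2 + 1, so EG − F² = 36*u^2 + 100*v^2 + 1. Taking the positive square root: √(EG − F²) = sqrt(36*u^2 + 100*v^2 + 1). At (u, v) = (-2, 3): sqrt(1045).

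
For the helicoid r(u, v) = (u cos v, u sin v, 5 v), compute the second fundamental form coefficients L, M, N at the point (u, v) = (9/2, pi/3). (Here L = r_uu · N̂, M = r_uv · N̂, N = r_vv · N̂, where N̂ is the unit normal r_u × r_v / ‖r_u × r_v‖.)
L = 0;  M = -10*sqrt(181)/181;  N = 0

Compute the unit normal N̂(u, v) = (5*sin(v)/sqrt(u^2 + 25), -5*cos(v)/sqrt(u^2 + 25), u/sqrt(u^2 + 25)), and the second partials r_uu, r_uv, r_vv. Take dot products:
  L(u, v) = r_uu · N̂ = 0,
  M(u, v) = r_uv · N̂ = -5/sqrt(u^2 + 25),
  N(u, v) = r_vv · N̂ = 0.
Evaluating at (u, v) = (9/2, pi/3):
  L = 0, M = -10*sqrt(181)/181, N = 0.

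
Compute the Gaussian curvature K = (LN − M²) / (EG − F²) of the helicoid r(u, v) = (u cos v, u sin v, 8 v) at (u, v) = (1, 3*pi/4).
K = -64/4225

Coefficients of the first fundamental form: E = 1, F = 0, G = u^2 + 64.
Coefficients of the second fundamental form: L = 0, M = -8/sqrt(u^2 + 64), N = 0.
Assemble K = (LN − M²)/(EG − F²) = -64/(u^2 + 64)^2. At (u, v) = (1, 3*pi/4): K = -64/4225.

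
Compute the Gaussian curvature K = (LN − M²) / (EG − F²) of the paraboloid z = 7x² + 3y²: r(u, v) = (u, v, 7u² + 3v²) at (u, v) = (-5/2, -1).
K = 21/398161

Coefficients of the first fundamental form: E = 196*u^2 + 1, F = 84*u*v, G = 36*v^2 + 1.
Coefficients of the second fundamental form: L = 14/sqrt(196*u^2 + 36*v^2 + 1), M = 0, N = 6/sqrt(196*u^2 + 36*v^2 + 1).
Assemble K = (LN − M²)/(EG − F²) = 84/(38416*u^4 + 14112*u^2*v^2 + 392*u^2 + 1296*v^4 + 72*v^2 + 1). At (u, v) = (-5/2, -1): K = 21/398161.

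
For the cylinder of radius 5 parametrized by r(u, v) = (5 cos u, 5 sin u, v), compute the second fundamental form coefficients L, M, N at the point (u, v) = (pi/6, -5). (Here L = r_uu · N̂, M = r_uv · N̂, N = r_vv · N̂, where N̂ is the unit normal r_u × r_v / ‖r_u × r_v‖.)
L = -5;  M = 0;  N = 0

Compute the unit normal N̂(u, v) = (cos(u), sin(u), 0), and the second partials r_uu, r_uv, r_vv. Take dot products:
  L(u, v) = r_uu · N̂ = -5,
  M(u, v) = r_uv · N̂ = 0,
  N(u, v) = r_vv · N̂ = 0.
Evaluating at (u, v) = (pi/6, -5):
  L = -5, M = 0, N = 0.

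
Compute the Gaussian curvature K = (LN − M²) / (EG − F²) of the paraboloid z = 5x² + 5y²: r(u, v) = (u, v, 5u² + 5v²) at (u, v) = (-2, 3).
K = 100/1692601

Coefficients of the first fundamental form: E = 100*u^2 + 1, F = 100*u*v, G = 100*v^2 + 1.
Coefficients of the second fundamental form: L = 10/sqrt(100*u^2 + 100*v^2 + 1), M = 0, N = 10/sqrt(100*u^2 + 100*v^2 + 1).
Assemble K = (LN − M²)/(EG − F²) = 100/(10000*u^4 + 20000*u^2*v^2 + 200*u^2 + 10000*v^4 + 200*v^2 + 1). At (u, v) = (-2, 3): K = 100/1692601.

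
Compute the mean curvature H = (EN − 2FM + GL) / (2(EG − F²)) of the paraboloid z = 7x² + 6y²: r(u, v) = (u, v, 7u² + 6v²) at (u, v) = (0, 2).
H = 4045*sqrt(577)/332929

With E = 196*u^2 + 1, F = 168*u*v, G = 144*v^2 + 1, L = 14/sqrt(196*u^2 + 144*v^2 + 1), M = 0, N = 12/sqrt(196*u^2 + 144*v^2 + 1), assemble
  H = (EN − 2FM + GL) / (2(EG − F²)) = (1176*u^2 + 1008*v^2 + 13)/(196*u^2 + 144*v^2 + 1)^(3/2).
At (u, v) = (0, 2): H = 4045*sqrt(577)/332929.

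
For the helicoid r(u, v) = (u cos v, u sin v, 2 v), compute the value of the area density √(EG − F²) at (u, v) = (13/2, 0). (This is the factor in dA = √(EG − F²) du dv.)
√(EG − F²)|_{(13/2, 0)} = sqrt(185)/2

E = 1, F = 0, G = u^2 + 4, so EG − F² = u^2 + 4. Taking the positive square root: √(EG − F²) = sqrt(u^2 + 4). At (u, v) = (13/2, 0): sqrt(185)/2.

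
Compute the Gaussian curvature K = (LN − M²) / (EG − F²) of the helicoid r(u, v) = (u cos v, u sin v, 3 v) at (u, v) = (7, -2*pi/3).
K = -9/3364

Coefficients of the first fundamental form: E = 1, F = 0, G = u^2 + 9.
Coefficients of the second fundamental form: L = 0, M = -3/sqrt(u^2 + 9), N = 0.
Assemble K = (LN − M²)/(EG − F²) = -9/(u^2 + 9)^2. At (u, v) = (7, -2*pi/3): K = -9/3364.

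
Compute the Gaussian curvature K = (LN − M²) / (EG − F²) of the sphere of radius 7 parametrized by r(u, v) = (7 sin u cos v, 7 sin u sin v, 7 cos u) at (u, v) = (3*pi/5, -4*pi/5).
K = 1/49

Coefficients of the first fundamental form: E = 49, F = 0, G = 49*sin(u)^2.
Coefficients of the second fundamental form: L = -7*sin(u)/Abs(sin(u)), M = 0, N = -7*sin(u)^3/Abs(sin(u)).
Assemble K = (LN − M²)/(EG − F²) = 1/49. At (u, v) = (3*pi/5, -4*pi/5): K = 1/49.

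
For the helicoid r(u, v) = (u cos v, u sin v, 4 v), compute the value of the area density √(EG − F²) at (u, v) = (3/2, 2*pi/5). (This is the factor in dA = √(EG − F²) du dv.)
√(EG − F²)|_{(3/2, 2*pi/5)} = sqrt(73)/2

E = 1, F = 0, G = u^2 + 16, so EG − F² = u^2 + 16. Taking the positive square root: √(EG − F²) = sqrt(u^2 + 16). At (u, v) = (3/2, 2*pi/5): sqrt(73)/2.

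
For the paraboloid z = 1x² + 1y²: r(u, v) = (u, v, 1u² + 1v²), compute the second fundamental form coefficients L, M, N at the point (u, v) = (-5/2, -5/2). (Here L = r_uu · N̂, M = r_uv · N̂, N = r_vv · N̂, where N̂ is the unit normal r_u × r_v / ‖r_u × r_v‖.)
L = 2*sqrt(51)/51;  M = 0;  N = 2*sqrt(51)/51

Compute the unit normal N̂(u, v) = (-2*u/sqrt(4*u^2 + 4*v^2 + 1), -2*v/sqrt(4*u^2 + 4*v^2 + 1), 1/sqrt(4*u^2 + 4*v^2 + 1)), and the second partials r_uu, r_uv, r_vv. Take dot products:
  L(u, v) = r_uu · N̂ = 2/sqrt(4*u^2 + 4*v^2 + 1),
  M(u, v) = r_uv · N̂ = 0,
  N(u, v) = r_vv · N̂ = 2/sqrt(4*u^2 + 4*v^2 + 1).
Evaluating at (u, v) = (-5/2, -5/2):
  L = 2*sqrt(51)/51, M = 0, N = 2*sqrt(51)/51.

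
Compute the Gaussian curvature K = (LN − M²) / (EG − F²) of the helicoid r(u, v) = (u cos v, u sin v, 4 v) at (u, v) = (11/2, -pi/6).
K = -256/34225

Coefficients of the first fundamental form: E = 1, F = 0, G = u^2 + 16.
Coefficients of the second fundamental form: L = 0, M = -4/sqrt(u^2 + 16), N = 0.
Assemble K = (LN − M²)/(EG − F²) = -16/(u^2 + 16)^2. At (u, v) = (11/2, -pi/6): K = -256/34225.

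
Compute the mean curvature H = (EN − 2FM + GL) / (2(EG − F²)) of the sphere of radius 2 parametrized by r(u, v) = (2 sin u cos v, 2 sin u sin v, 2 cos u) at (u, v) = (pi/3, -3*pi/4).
H = -1/2

With E = 4, F = 0, G = 4*sin(u)^2, L = -2*sin(u)/Abs(sin(u)), M = 0, N = -2*sin(u)^3/Abs(sin(u)), assemble
  H = (EN − 2FM + GL) / (2(EG − F²)) = -sin(u)/(2*Abs(sin(u))).
At (u, v) = (pi/3, -3*pi/4): H = -1/2.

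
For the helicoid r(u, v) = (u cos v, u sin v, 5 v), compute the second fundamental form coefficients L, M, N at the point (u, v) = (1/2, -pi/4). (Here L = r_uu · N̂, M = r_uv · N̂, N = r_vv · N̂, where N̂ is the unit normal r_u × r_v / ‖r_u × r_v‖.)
L = 0;  M = -10*sqrt(101)/101;  N = 0

Compute the unit normal N̂(u, v) = (5*sin(v)/sqrt(u^2 + 25), -5*cos(v)/sqrt(u^2 + 25), u/sqrt(u^2 + 25)), and the second partials r_uu, r_uv, r_vv. Take dot products:
  L(u, v) = r_uu · N̂ = 0,
  M(u, v) = r_uv · N̂ = -5/sqrt(u^2 + 25),
  N(u, v) = r_vv · N̂ = 0.
Evaluating at (u, v) = (1/2, -pi/4):
  L = 0, M = -10*sqrt(101)/101, N = 0.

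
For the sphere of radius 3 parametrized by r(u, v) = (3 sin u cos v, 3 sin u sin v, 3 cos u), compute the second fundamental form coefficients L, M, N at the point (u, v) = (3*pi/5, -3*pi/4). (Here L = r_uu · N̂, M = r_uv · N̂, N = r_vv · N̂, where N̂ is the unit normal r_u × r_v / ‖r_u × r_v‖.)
L = -3;  M = 0;  N = -15/8 - 3*sqrt(5)/8

Compute the unit normal N̂(u, v) = (sin(u)^2*cos(v)/Abs(sin(u)), sin(u)^2*sin(v)/Abs(sin(u)), sin(2*u)/(2*Abs(sin(u)))), and the second partials r_uu, r_uv, r_vv. Take dot products:
  L(u, v) = r_uu · N̂ = -3*sin(u)/Abs(sin(u)),
  M(u, v) = r_uv · N̂ = 0,
  N(u, v) = r_vv · N̂ = -3*sin(u)^3/Abs(sin(u)).
Evaluating at (u, v) = (3*pi/5, -3*pi/4):
  L = -3, M = 0, N = -15/8 - 3*sqrt(5)/8.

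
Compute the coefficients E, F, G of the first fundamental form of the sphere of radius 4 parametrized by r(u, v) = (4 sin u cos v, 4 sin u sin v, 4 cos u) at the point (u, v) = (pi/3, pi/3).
E = 16;  F = 0;  G = 12

Partials: r_u = (4*cos(u)*cos(v), 4*sin(v)*cos(u), -4*sin(u)), r_v = (-4*sin(u)*sin(v), 4*sin(u)*cos(v), 0). As functions of (u, v):
  E = r_u · r_u = 16,
  F = r_u · r_v = 0,
  G = r_v · r_v = 16*sin(u)^2.
Evaluating at (u, v) = (pi/3, pi/3): E = 16, F = 0, G = 12.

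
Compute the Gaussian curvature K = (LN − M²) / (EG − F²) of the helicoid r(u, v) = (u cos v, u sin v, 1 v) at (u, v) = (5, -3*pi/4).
K = -1/676

Coefficients of the first fundamental form: E = 1, F = 0, G = u^2 + 1.
Coefficients of the second fundamental form: L = 0, M = -1/sqrt(u^2 + 1), N = 0.
Assemble K = (LN − M²)/(EG − F²) = -1/(u^2 + 1)^2. At (u, v) = (5, -3*pi/4): K = -1/676.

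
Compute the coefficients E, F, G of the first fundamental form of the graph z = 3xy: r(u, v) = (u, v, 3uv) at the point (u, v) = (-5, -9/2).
E = 733/4;  F = 405/2;  G = 226

Partials: r_u = (1, 0, 3*v), r_v = (0, 1, 3*u). As functions of (u, v):
  E = r_u · r_u = 9*v^2 + 1,
  F = r_u · r_v = 9*u*v,
  G = r_v · r_v = 9*u^2 + 1.
Evaluating at (u, v) = (-5, -9/2): E = 733/4, F = 405/2, G = 226.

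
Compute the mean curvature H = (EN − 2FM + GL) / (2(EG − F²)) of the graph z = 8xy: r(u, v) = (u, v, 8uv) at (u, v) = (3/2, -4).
H = 3072*sqrt(1169)/1366561

With E = 64*v^2 + 1, F = 64*u*v, G = 64*u^2 + 1, L = 0, M = 8/sqrt(64*u^2 + 64*v^2 + 1), N = 0, assemble
  H = (EN − 2FM + GL) / (2(EG − F²)) = -512*u*v/(64*u^2 + 64*v^2 + 1)^(3/2).
At (u, v) = (3/2, -4): H = 3072*sqrt(1169)/1366561.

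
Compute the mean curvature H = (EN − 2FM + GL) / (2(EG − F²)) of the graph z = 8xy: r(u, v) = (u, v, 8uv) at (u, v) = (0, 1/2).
H = 0

With E = 64*v^2 + 1, F = 64*u*v, G = 64*u^2 + 1, L = 0, M = 8/sqrt(64*u^2 + 64*v^2 + 1), N = 0, assemble
  H = (EN − 2FM + GL) / (2(EG − F²)) = -512*u*v/(64*u^2 + 64*v^2 + 1)^(3/2).
At (u, v) = (0, 1/2): H = 0.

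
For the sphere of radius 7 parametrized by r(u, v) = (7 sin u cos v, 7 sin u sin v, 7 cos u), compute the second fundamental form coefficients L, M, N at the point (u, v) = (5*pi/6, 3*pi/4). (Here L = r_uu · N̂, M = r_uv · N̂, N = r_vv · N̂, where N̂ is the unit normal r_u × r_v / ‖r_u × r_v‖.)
L = -7;  M = 0;  N = -7/4

Compute the unit normal N̂(u, v) = (sin(u)^2*cos(v)/Abs(sin(u)), sin(u)^2*sin(v)/Abs(sin(u)), sin(2*u)/(2*Abs(sin(u)))), and the second partials r_uu, r_uv, r_vv. Take dot products:
  L(u, v) = r_uu · N̂ = -7*sin(u)/Abs(sin(u)),
  M(u, v) = r_uv · N̂ = 0,
  N(u, v) = r_vv · N̂ = -7*sin(u)^3/Abs(sin(u)).
Evaluating at (u, v) = (5*pi/6, 3*pi/4):
  L = -7, M = 0, N = -7/4.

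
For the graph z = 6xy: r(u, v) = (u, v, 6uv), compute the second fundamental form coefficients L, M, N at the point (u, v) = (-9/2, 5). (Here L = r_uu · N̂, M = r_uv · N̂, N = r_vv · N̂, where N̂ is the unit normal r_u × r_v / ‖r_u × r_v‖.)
L = 0;  M = 3*sqrt(1630)/815;  N = 0

Compute the unit normal N̂(u, v) = (-6*v/sqrt(36*u^2 + 36*v^2 + 1), -6*u/sqrt(36*u^2 + 36*v^2 + 1), 1/sqrt(36*u^2 + 36*v^2 + 1)), and the second partials r_uu, r_uv, r_vv. Take dot products:
  L(u, v) = r_uu · N̂ = 0,
  M(u, v) = r_uv · N̂ = 6/sqrt(36*u^2 + 36*v^2 + 1),
  N(u, v) = r_vv · N̂ = 0.
Evaluating at (u, v) = (-9/2, 5):
  L = 0, M = 3*sqrt(1630)/815, N = 0.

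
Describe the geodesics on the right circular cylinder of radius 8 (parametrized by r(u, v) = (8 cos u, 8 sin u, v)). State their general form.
The cylinder is flat (K = 0) and locally isometric to the plane via the development (u, v) ↦ (8 u, v). Geodesics are the pre-images of straight lines: circles (v constant), vertical lines (u constant), and helices (v = c · u + d) for constants c, d.

A right cylinder has E = 8², F = 0, G = 1, so EG − F² = 8², and L = −8, M = N = 0, giving K = (LN − M²)/(EG − F²) = 0 everywhere. A flat surface is locally isometric to the Euclidean plane via the map (u, v) ↦ (8 u, v). Straight lines in the (x̃, ỹ) plane pull back to: (a) horizontal circles (v = const), (b) vertical generators (u = const), and (c) helices (8 u tan θ = v, i.e. v = c · u + d).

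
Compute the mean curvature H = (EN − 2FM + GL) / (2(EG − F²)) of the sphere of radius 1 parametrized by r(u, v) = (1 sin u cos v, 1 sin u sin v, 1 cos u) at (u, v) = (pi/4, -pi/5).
H = -1

With E = 1, F = 0, G = sin(u)^2, L = -sin(u)/Abs(sin(u)), M = 0, N = -sin(u)^3/Abs(sin(u)), assemble
  H = (EN − 2FM + GL) / (2(EG − F²)) = -sin(u)/Abs(sin(u)).
At (u, v) = (pi/4, -pi/5): H = -1.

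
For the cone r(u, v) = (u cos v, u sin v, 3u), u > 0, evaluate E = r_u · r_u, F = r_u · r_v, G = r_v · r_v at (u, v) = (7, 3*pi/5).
E = 10;  F = 0;  G = 49

Partials: r_u = (cos(v), sin(v), 3), r_v = (-u*sin(v), u*cos(v), 0). As functions of (u, v):
  E = r_u · r_u = 10,
  F = r_u · r_v = 0,
  G = r_v · r_v = u^2.
Evaluating at (u, v) = (7, 3*pi/5): E = 10, F = 0, G = 49.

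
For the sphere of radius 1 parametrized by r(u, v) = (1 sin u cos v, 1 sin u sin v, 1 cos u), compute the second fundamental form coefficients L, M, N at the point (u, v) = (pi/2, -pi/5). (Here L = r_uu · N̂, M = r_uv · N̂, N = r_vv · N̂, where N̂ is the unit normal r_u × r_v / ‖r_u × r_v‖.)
L = -1;  M = 0;  N = -1

Compute the unit normal N̂(u, v) = (sin(u)^2*cos(v)/Abs(sin(u)), sin(u)^2*sin(v)/Abs(sin(u)), sin(2*u)/(2*Abs(sin(u)))), and the second partials r_uu, r_uv, r_vv. Take dot products:
  L(u, v) = r_uu · N̂ = -sin(u)/Abs(sin(u)),
  M(u, v) = r_uv · N̂ = 0,
  N(u, v) = r_vv · N̂ = -sin(u)^3/Abs(sin(u)).
Evaluating at (u, v) = (pi/2, -pi/5):
  L = -1, M = 0, N = -1.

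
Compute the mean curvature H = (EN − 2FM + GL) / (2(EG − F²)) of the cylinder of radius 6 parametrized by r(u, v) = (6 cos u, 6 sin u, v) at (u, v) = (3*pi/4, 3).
H = -1/12

With E = 36, F = 0, G = 1, L = -6, M = 0, N = 0, assemble
  H = (EN − 2FM + GL) / (2(EG − F²)) = -1/12.
At (u, v) = (3*pi/4, 3): H = -1/12.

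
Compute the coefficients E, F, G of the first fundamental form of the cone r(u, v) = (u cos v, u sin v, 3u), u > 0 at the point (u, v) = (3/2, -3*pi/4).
E = 10;  F = 0;  G = 9/4

Partials: r_u = (cos(v), sin(v), 3), r_v = (-u*sin(v), u*cos(v), 0). As functions of (u, v):
  E = r_u · r_u = 10,
  F = r_u · r_v = 0,
  G = r_v · r_v = u^2.
Evaluating at (u, v) = (3/2, -3*pi/4): E = 10, F = 0, G = 9/4.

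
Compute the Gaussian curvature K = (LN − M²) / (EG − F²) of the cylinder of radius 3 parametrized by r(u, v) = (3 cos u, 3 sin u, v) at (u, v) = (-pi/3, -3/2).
K = 0

Coefficients of the first fundamental form: E = 9, F = 0, G = 1.
Coefficients of the second fundamental form: L = -3, M = 0, N = 0.
Assemble K = (LN − M²)/(EG − F²) = 0. At (u, v) = (-pi/3, -3/2): K = 0.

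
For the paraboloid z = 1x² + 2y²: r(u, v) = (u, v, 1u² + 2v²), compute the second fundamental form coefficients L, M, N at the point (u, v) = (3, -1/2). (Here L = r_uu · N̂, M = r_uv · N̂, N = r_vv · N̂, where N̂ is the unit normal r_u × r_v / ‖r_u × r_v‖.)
L = 2*sqrt(41)/41;  M = 0;  N = 4*sqrt(41)/41

Compute the unit normal N̂(u, v) = (-2*u/sqrt(4*u^2 + 16*v^2 + 1), -4*v/sqrt(4*u^2 + 16*v^2 + 1), 1/sqrt(4*u^2 + 16*v^2 + 1)), and the second partials r_uu, r_uv, r_vv. Take dot products:
  L(u, v) = r_uu · N̂ = 2/sqrt(4*u^2 + 16*v^2 + 1),
  M(u, v) = r_uv · N̂ = 0,
  N(u, v) = r_vv · N̂ = 4/sqrt(4*u^2 + 16*v^2 + 1).
Evaluating at (u, v) = (3, -1/2):
  L = 2*sqrt(41)/41, M = 0, N = 4*sqrt(41)/41.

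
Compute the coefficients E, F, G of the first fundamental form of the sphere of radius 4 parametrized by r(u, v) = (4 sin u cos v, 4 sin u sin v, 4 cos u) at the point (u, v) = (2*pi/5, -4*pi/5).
E = 16;  F = 0;  G = 2*sqrt(5) + 10

Partials: r_u = (4*cos(u)*cos(v), 4*sin(v)*cos(u), -4*sin(u)), r_v = (-4*sin(u)*sin(v), 4*sin(u)*cos(v), 0). As functions of (u, v):
  E = r_u · r_u = 16,
  F = r_u · r_v = 0,
  G = r_v · r_v = 16*sin(u)^2.
Evaluating at (u, v) = (2*pi/5, -4*pi/5): E = 16, F = 0, G = 2*sqrt(5) + 10.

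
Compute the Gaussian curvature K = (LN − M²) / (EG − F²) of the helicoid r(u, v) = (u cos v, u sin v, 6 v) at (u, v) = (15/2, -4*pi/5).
K = -64/15129

Coefficients of the first fundamental form: E = 1, F = 0, G = u^2 + 36.
Coefficients of the second fundamental form: L = 0, M = -6/sqrt(u^2 + 36), N = 0.
Assemble K = (LN − M²)/(EG − F²) = -36/(u^2 + 36)^2. At (u, v) = (15/2, -4*pi/5): K = -64/15129.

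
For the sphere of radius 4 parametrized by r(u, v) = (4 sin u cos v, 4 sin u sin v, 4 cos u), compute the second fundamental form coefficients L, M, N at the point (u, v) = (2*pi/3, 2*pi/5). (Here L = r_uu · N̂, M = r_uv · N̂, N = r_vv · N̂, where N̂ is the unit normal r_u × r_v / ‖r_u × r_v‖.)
L = -4;  M = 0;  N = -3

Compute the unit normal N̂(u, v) = (sin(u)^2*cos(v)/Abs(sin(u)), sin(u)^2*sin(v)/Abs(sin(u)), sin(2*u)/(2*Abs(sin(u)))), and the second partials r_uu, r_uv, r_vv. Take dot products:
  L(u, v) = r_uu · N̂ = -4*sin(u)/Abs(sin(u)),
  M(u, v) = r_uv · N̂ = 0,
  N(u, v) = r_vv · N̂ = -4*sin(u)^3/Abs(sin(u)).
Evaluating at (u, v) = (2*pi/3, 2*pi/5):
  L = -4, M = 0, N = -3.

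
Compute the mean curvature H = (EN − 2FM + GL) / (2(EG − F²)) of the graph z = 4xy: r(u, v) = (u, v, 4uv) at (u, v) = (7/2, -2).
H = 448*sqrt(29)/22707

With E = 16*v^2 + 1, F = 16*u*v, G = 16*u^2 + 1, L = 0, M = 4/sqrt(16*u^2 + 16*v^2 + 1), N = 0, assemble
  H = (EN − 2FM + GL) / (2(EG − F²)) = -64*u*v/(16*u^2 + 16*v^2 + 1)^(3/2).
At (u, v) = (7/2, -2): H = 448*sqrt(29)/22707.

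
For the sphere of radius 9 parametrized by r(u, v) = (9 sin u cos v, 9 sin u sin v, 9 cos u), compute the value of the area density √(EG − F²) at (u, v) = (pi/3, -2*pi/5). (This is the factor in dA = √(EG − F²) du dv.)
√(EG − F²)|_{(pi/3, -2*pi/5)} = 81*sqrt(3)/2

E = 81, F = 0, G = 81*sin(u)^2, so EG − F² = 6561*sin(u)^2. Taking the positive square root: √(EG − F²) = 81*Abs(sin(u)). At (u, v) = (pi/3, -2*pi/5): 81*sqrt(3)/2.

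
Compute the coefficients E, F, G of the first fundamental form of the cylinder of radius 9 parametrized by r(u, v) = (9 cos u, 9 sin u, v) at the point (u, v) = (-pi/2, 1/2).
E = 81;  F = 0;  G = 1

Partials: r_u = (-9*sin(u), 9*cos(u), 0), r_v = (0, 0, 1). As functions of (u, v):
  E = r_u · r_u = 81,
  F = r_u · r_v = 0,
  G = r_v · r_v = 1.
Evaluating at (u, v) = (-pi/2, 1/2): E = 81, F = 0, G = 1.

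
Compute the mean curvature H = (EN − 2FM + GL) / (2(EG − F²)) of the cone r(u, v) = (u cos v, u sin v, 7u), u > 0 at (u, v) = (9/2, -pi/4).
H = 7*sqrt(2)/90

With E = 50, F = 0, G = u^2, L = 0, M = 0, N = 7*sqrt(2)*u^2/(10*Abs(u)), assemble
  H = (EN − 2FM + GL) / (2(EG − F²)) = 7*sqrt(2)/(20*Abs(u)).
At (u, v) = (9/2, -pi/4): H = 7*sqrt(2)/90.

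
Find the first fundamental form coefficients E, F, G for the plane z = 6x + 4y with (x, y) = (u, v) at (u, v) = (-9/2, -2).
E = 37;  F = 24;  G = 17

Partials: r_u = (1, 0, 6), r_v = (0, 1, 4). As functions of (u, v):
  E = r_u · r_u = 37,
  F = r_u · r_v = 24,
  G = r_v · r_v = 17.
Evaluating at (u, v) = (-9/2, -2): E = 37, F = 24, G = 17.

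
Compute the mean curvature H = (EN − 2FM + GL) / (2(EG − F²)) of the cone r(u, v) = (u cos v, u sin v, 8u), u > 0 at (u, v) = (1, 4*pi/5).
H = 4*sqrt(65)/65

With E = 65, F = 0, G = u^2, L = 0, M = 0, N = 8*sqrt(65)*u^2/(65*Abs(u)), assemble
  H = (EN − 2FM + GL) / (2(EG − F²)) = 4*sqrt(65)/(65*Abs(u)).
At (u, v) = (1, 4*pi/5): H = 4*sqrt(65)/65.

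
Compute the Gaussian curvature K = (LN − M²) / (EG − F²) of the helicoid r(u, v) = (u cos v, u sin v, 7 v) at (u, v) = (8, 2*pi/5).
K = -49/12769

Coefficients of the first fundamental form: E = 1, F = 0, G = u^2 + 49.
Coefficients of the second fundamental form: L = 0, M = -7/sqrt(u^2 + 49), N = 0.
Assemble K = (LN − M²)/(EG − F²) = -49/(u^2 + 49)^2. At (u, v) = (8, 2*pi/5): K = -49/12769.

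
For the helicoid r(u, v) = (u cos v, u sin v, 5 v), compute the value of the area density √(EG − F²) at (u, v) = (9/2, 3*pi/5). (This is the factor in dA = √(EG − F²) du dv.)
√(EG − F²)|_{(9/2, 3*pi/5)} = sqrt(181)/2

E = 1, F = 0, G = u^2 + 25, so EG − F² = u^2 + 25. Taking the positive square root: √(EG − F²) = sqrt(u^2 + 25). At (u, v) = (9/2, 3*pi/5): sqrt(181)/2.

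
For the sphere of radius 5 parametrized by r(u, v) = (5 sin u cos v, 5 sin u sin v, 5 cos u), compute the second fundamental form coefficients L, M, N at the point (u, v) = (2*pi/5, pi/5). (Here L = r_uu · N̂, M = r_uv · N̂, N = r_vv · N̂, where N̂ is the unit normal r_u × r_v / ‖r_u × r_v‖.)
L = -5;  M = 0;  N = -25/8 - 5*sqrt(5)/8

Compute the unit normal N̂(u, v) = (sin(u)^2*cos(v)/Abs(sin(u)), sin(u)^2*sin(v)/Abs(sin(u)), sin(2*u)/(2*Abs(sin(u)))), and the second partials r_uu, r_uv, r_vv. Take dot products:
  L(u, v) = r_uu · N̂ = -5*sin(u)/Abs(sin(u)),
  M(u, v) = r_uv · N̂ = 0,
  N(u, v) = r_vv · N̂ = -5*sin(u)^3/Abs(sin(u)).
Evaluating at (u, v) = (2*pi/5, pi/5):
  L = -5, M = 0, N = -25/8 - 5*sqrt(5)/8.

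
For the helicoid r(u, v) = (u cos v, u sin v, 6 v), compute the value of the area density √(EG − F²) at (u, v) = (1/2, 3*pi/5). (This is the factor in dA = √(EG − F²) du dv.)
√(EG − F²)|_{(1/2, 3*pi/5)} = sqrt(145)/2

E = 1, F = 0, G = u^2 + 36, so EG − F² = u^2 + 36. Taking the positive square root: √(EG − F²) = sqrt(u^2 + 36). At (u, v) = (1/2, 3*pi/5): sqrt(145)/2.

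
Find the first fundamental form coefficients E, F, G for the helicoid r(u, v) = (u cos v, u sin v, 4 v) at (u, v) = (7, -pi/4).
E = 1;  F = 0;  G = 65

Partials: r_u = (cos(v), sin(v), 0), r_v = (-u*sin(v), u*cos(v), 4). As functions of (u, v):
  E = r_u · r_u = 1,
  F = r_u · r_v = 0,
  G = r_v · r_v = u^2 + 16.
Evaluating at (u, v) = (7, -pi/4): E = 1, F = 0, G = 65.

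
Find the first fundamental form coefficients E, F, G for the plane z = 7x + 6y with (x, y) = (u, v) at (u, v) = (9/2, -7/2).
E = 50;  F = 42;  G = 37

Partials: r_u = (1, 0, 7), r_v = (0, 1, 6). As functions of (u, v):
  E = r_u · r_u = 50,
  F = r_u · r_v = 42,
  G = r_v · r_v = 37.
Evaluating at (u, v) = (9/2, -7/2): E = 50, F = 42, G = 37.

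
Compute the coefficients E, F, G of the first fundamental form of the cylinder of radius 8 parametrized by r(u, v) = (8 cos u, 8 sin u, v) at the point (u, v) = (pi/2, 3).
E = 64;  F = 0;  G = 1

Partials: r_u = (-8*sin(u), 8*cos(u), 0), r_v = (0, 0, 1). As functions of (u, v):
  E = r_u · r_u = 64,
  F = r_u · r_v = 0,
  G = r_v · r_v = 1.
Evaluating at (u, v) = (pi/2, 3): E = 64, F = 0, G = 1.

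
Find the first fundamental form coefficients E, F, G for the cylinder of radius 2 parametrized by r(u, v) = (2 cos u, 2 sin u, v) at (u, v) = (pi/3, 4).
E = 4;  F = 0;  G = 1

Partials: r_u = (-2*sin(u), 2*cos(u), 0), r_v = (0, 0, 1). As functions of (u, v):
  E = r_u · r_u = 4,
  F = r_u · r_v = 0,
  G = r_v · r_v = 1.
Evaluating at (u, v) = (pi/3, 4): E = 4, F = 0, G = 1.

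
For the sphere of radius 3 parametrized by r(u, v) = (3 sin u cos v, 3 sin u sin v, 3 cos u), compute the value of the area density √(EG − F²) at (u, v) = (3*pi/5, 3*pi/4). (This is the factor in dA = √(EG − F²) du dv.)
√(EG − F²)|_{(3*pi/5, 3*pi/4)} = 9*sqrt(2*sqrt(5) + 10)/4

E = 9, F = 0, G = 9*sin(u)^2, so EG − F² = 81*sin(u)^2. Taking the positive square root: √(EG − F²) = 9*Abs(sin(u)). At (u, v) = (3*pi/5, 3*pi/4): 9*sqrt(2*sqrt(5) + 10)/4.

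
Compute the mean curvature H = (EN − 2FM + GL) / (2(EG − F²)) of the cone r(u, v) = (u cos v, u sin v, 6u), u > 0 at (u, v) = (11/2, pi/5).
H = 6*sqrt(37)/407

With E = 37, F = 0, G = u^2, L = 0, M = 0, N = 6*sqrt(37)*u^2/(37*Abs(u)), assemble
  H = (EN − 2FM + GL) / (2(EG − F²)) = 3*sqrt(37)/(37*Abs(u)).
At (u, v) = (11/2, pi/5): H = 6*sqrt(37)/407.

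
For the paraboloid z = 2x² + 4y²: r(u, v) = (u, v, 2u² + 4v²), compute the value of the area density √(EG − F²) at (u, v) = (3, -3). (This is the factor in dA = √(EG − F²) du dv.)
√(EG − F²)|_{(3, -3)} = sqrt(721)

E = 16*u^2 + 1, F = 32*u*v, G = 64*v^2 + 1, so EG − F² = 16*u^2 + 64*v^2 + 1. Taking the positive square root: √(EG − F²) = sqrt(16*u^2 + 64*v^2 + 1). At (u, v) = (3, -3): sqrt(721).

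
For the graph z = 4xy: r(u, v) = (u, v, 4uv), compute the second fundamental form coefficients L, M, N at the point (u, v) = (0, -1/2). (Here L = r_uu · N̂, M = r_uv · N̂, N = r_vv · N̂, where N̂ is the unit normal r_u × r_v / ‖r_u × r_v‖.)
L = 0;  M = 4*sqrt(5)/5;  N = 0

Compute the unit normal N̂(u, v) = (-4*v/sqrt(16*u^2 + 16*v^2 + 1), -4*u/sqrt(16*u^2 + 16*v^2 + 1), 1/sqrt(16*u^2 + 16*v^2 + 1)), and the second partials r_uu, r_uv, r_vv. Take dot products:
  L(u, v) = r_uu · N̂ = 0,
  M(u, v) = r_uv · N̂ = 4/sqrt(16*u^2 + 16*v^2 + 1),
  N(u, v) = r_vv · N̂ = 0.
Evaluating at (u, v) = (0, -1/2):
  L = 0, M = 4*sqrt(5)/5, N = 0.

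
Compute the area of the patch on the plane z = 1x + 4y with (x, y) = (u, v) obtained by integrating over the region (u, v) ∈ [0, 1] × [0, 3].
Area = 9*sqrt(2)

Area = ∫∫ √(EG − F²) du dv with √(EG − F²) = 3*sqrt(2). Integrating over [0, 1] × [0, 3] gives 9*sqrt(2).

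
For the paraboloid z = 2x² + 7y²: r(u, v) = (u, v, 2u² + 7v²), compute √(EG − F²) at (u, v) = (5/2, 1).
√(EG − F²)|_{(5/2, 1)} = 3*sqrt(33)

E = 16*u^2 + 1, F = 56*u*v, G = 196*v^2 + 1; EG − F² = 16*u^2 + 196*v^2 + 1; √(EG − F²) = sqrt(16*u^2 + 196*v^2 + 1). At the given point: 3*sqrt(33).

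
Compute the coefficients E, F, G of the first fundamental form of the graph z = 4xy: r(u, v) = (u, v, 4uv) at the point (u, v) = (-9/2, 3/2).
E = 37;  F = -108;  G = 325

Partials: r_u = (1, 0, 4*v), r_v = (0, 1, 4*u). As functions of (u, v):
  E = r_u · r_u = 16*v^2 + 1,
  F = r_u · r_v = 16*u*v,
  G = r_v · r_v = 16*u^2 + 1.
Evaluating at (u, v) = (-9/2, 3/2): E = 37, F = -108, G = 325.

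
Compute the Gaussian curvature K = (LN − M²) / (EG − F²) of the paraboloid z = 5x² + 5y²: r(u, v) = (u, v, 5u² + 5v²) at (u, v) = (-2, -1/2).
K = 25/45369

Coefficients of the first fundamental form: E = 100*u^2 + 1, F = 100*u*v, G = 100*v^2 + 1.
Coefficients of the second fundamental form: L = 10/sqrt(100*u^2 + 100*v^2 + 1), M = 0, N = 10/sqrt(100*u^2 + 100*v^2 + 1).
Assemble K = (LN − M²)/(EG − F²) = 100/(10000*u^4 + 20000*u^2*v^2 + 200*u^2 + 10000*v^4 + 200*v^2 + 1). At (u, v) = (-2, -1/2): K = 25/45369.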